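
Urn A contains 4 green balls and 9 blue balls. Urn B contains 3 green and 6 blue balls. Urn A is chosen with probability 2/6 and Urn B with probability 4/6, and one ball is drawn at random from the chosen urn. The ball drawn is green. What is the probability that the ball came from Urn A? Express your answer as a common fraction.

6/19

P(green | Urn A) = 4/13; P(green | Urn B) = 1/3.
P(green) = 1/3·4/13 + 2/3·1/3 = 38/117.
By Bayes' rule, P(Urn A | green) = 4/39 / 38/117 = 6/19 ≈ 0.3158.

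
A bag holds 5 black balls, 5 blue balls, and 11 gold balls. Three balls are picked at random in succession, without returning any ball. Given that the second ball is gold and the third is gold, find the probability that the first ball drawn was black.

P(first=black and the second ball is gold and the third is gold) = (5/21)·(11/20)·(10/19) = 55/798.
P(E) = Σ over first color = 55/798 + 55/798 + 33/266 = 11/42.
By Bayes, P(first=black | E) = 55/798 / 11/42 = 5/19 ≈ 0.2632.

5/19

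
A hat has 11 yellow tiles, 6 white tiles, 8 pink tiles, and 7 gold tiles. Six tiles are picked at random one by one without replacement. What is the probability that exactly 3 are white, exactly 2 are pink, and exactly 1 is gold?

Unordered draws without replacement: count favorable combinations over C(32,6).
Favorable = C(11,0) · C(6,3) · C(8,2) · C(7,1) = 3920; total = C(32,6) = 906192.
P = 3920/906192 = 35/8091 ≈ 0.0043.

35/8091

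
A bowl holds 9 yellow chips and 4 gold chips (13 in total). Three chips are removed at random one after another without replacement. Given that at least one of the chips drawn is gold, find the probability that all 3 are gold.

P(all 3 gold) = C(4,3)/C(13,3) = 2/143; P(at least one gold) = 1 − C(9,3)/C(13,3) = 101/143.
Since 'all 3 gold' ⊆ 'at least one gold', P(all 3 | at least one) = 2/143 / 101/143 = 2/101 ≈ 0.0198.

2/101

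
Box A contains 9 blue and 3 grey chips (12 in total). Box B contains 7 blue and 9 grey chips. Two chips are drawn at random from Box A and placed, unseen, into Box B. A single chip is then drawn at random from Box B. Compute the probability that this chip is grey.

19/36

Condition on how many of the transferred chips are grey (from Box A: 3 grey of 12; then Box B has 18 total).
  0 grey: C(3,0)C(9,2)/C(12,2) = 6/11; then P = 9/18
  1 grey: C(3,1)C(9,1)/C(12,2) = 9/22; then P = 10/18
  2 grey: C(3,2)C(9,0)/C(12,2) = 1/22; then P = 11/18
P(grey from Box B) = 19/36 ≈ 0.5278.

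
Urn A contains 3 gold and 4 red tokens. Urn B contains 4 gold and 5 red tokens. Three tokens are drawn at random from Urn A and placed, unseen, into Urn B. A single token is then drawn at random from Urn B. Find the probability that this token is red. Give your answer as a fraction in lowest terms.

47/84

Condition on how many of the transferred tokens are red (from Urn A: 4 red of 7; then Urn B has 12 total).
  0 red: C(4,0)C(3,3)/C(7,3) = 1/35; then P = 5/12
  1 red: C(4,1)C(3,2)/C(7,3) = 12/35; then P = 6/12
  2 red: C(4,2)C(3,1)/C(7,3) = 18/35; then P = 7/12
  3 red: C(4,3)C(3,0)/C(7,3) = 4/35; then P = 8/12
P(red from Urn B) = 47/84 ≈ 0.5595.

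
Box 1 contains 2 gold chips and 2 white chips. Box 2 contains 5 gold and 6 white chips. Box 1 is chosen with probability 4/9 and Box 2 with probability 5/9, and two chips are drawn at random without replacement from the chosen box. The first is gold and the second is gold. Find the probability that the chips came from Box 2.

P(E | Box 1) = 1/6; P(E | Box 2) = 2/11.
P(E) = 4/9·1/6 + 5/9·2/11 = 52/297.
By Bayes' rule, P(Box 2 | E) = 10/99 / 52/297 = 15/26 ≈ 0.5769.

15/26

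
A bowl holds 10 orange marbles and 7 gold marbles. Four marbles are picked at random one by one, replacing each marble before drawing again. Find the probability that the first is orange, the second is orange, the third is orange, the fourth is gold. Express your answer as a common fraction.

Multiply the conditional probability of each draw in order, with replacement (the composition resets each draw).
P = (10/17) · (10/17) · (10/17) · (7/17) = 7000/83521 ≈ 0.0838.

7000/83521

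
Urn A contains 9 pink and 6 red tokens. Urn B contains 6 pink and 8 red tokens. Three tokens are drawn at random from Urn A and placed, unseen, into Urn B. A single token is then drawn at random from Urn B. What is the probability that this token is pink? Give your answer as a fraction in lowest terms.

Condition on how many of the transferred tokens are pink (from Urn A: 9 pink of 15; then Urn B has 17 total).
  0 pink: C(9,0)C(6,3)/C(15,3) = 4/91; then P = 6/17
  1 pink: C(9,1)C(6,2)/C(15,3) = 27/91; then P = 7/17
  2 pink: C(9,2)C(6,1)/C(15,3) = 216/455; then P = 8/17
  3 pink: C(9,3)C(6,0)/C(15,3) = 12/65; then P = 9/17
P(pink from Urn B) = 39/85 ≈ 0.4588.

39/85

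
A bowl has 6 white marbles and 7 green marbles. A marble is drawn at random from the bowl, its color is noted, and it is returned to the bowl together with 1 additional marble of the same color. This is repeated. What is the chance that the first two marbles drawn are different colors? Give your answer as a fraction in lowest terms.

6/13

Either white then green, or green then white; after the first draw the total is 14.
P = (6/13)·(7/14) + (7/13)·(6/14) = 6/13 ≈ 0.4615.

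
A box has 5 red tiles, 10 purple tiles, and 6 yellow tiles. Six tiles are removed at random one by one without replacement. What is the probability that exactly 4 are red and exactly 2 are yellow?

25/18088

Unordered draws without replacement: count favorable combinations over C(21,6).
Favorable = C(5,4) · C(10,0) · C(6,2) = 75; total = C(21,6) = 54264.
P = 75/54264 = 25/18088 ≈ 0.0014.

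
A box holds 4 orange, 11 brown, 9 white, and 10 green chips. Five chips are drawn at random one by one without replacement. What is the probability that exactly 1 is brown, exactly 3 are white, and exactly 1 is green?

35/1054

Unordered draws without replacement: count favorable combinations over C(34,5).
Favorable = C(4,0) · C(11,1) · C(9,3) · C(10,1) = 9240; total = C(34,5) = 278256.
P = 9240/278256 = 35/1054 ≈ 0.0332.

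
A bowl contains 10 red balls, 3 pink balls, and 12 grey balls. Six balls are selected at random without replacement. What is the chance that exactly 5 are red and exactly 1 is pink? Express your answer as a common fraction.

27/6325

Unordered draws without replacement: count favorable combinations over C(25,6).
Favorable = C(10,5) · C(3,1) · C(12,0) = 756; total = C(25,6) = 177100.
P = 756/177100 = 27/6325 ≈ 0.0043.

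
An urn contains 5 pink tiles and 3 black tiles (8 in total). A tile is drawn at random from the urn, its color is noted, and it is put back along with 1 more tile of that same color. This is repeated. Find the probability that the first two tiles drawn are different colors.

Either pink then black, or black then pink; after the first draw the total is 9.
P = (5/8)·(3/9) + (3/8)·(5/9) = 5/12 ≈ 0.4167.

5/12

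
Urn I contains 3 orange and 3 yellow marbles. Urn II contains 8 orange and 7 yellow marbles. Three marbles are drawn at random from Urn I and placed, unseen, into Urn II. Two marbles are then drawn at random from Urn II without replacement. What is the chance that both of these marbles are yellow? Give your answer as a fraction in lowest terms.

107/510

Condition on how many of the transferred marbles are yellow (from Urn I: 3 yellow of 6; then Urn II has 18 total).
  0 yellow: C(3,0)C(3,3)/C(6,3) = 1/20; then P = C(7,2)/C(18,2) = 7/51
  1 yellow: C(3,1)C(3,2)/C(6,3) = 9/20; then P = C(8,2)/C(18,2) = 28/153
  2 yellow: C(3,2)C(3,1)/C(6,3) = 9/20; then P = C(9,2)/C(18,2) = 4/17
  3 yellow: C(3,3)C(3,0)/C(6,3) = 1/20; then P = C(10,2)/C(18,2) = 5/17
P(both yellow) = 107/510 ≈ 0.2098.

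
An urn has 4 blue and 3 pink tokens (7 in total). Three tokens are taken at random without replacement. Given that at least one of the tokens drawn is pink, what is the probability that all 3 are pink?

1/31

P(all 3 pink) = C(3,3)/C(7,3) = 1/35; P(at least one pink) = 1 − C(4,3)/C(7,3) = 31/35.
Since 'all 3 pink' ⊆ 'at least one pink', P(all 3 | at least one) = 1/35 / 31/35 = 1/31 ≈ 0.0323.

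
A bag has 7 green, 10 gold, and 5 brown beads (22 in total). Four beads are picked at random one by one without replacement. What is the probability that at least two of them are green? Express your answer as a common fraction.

79/209

Sum the hypergeometric tail for j = 2,…,4 green beads.
Favorable = C(7,2)·C(15,2) + C(7,3)·C(15,1) + C(7,4)·C(15,0) = 2765; total = C(22,4) = 7315.
P = 2765/7315 = 79/209 ≈ 0.3780.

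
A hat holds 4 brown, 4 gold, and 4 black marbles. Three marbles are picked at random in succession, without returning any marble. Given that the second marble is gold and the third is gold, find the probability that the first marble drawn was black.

2/5

P(first=black and the second marble is gold and the third is gold) = (4/12)·(4/11)·(3/10) = 2/55.
P(E) = Σ over first color = 2/55 + 1/55 + 2/55 = 1/11.
By Bayes, P(first=black | E) = 2/55 / 1/11 = 2/5 ≈ 0.4000.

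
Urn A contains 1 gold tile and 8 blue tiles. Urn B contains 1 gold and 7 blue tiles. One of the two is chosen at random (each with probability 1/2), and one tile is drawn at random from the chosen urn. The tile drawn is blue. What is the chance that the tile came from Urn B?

P(blue | Urn A) = 8/9; P(blue | Urn B) = 7/8.
P(blue) = 1/2·8/9 + 1/2·7/8 = 127/144.
By Bayes' rule, P(Urn B | blue) = 7/16 / 127/144 = 63/127 ≈ 0.4961.

63/127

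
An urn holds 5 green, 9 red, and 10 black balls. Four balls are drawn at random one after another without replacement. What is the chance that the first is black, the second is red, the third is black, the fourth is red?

Multiply the conditional probability of each draw in order, without replacement, so each draw removes one from its color and from the total.
P = (10/24) · (9/23) · (9/22) · (8/21) = 45/1771 ≈ 0.0254.

45/1771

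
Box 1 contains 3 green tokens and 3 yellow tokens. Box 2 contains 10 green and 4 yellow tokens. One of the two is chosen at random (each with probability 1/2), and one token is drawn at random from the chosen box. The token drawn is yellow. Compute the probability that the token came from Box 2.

4/11

P(yellow | Box 1) = 1/2; P(yellow | Box 2) = 2/7.
P(yellow) = 1/2·1/2 + 1/2·2/7 = 11/28.
By Bayes' rule, P(Box 2 | yellow) = 1/7 / 11/28 = 4/11 ≈ 0.3636.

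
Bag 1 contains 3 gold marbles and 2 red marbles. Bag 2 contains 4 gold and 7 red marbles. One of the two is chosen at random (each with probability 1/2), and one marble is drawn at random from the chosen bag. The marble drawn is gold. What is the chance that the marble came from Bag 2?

20/53

P(gold | Bag 1) = 3/5; P(gold | Bag 2) = 4/11.
P(gold) = 1/2·3/5 + 1/2·4/11 = 53/110.
By Bayes' rule, P(Bag 2 | gold) = 2/11 / 53/110 = 20/53 ≈ 0.3774.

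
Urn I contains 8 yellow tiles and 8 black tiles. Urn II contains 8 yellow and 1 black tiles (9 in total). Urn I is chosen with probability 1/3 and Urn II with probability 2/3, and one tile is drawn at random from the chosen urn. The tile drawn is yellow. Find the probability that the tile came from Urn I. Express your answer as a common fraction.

9/41

P(yellow | Urn I) = 1/2; P(yellow | Urn II) = 8/9.
P(yellow) = 1/3·1/2 + 2/3·8/9 = 41/54.
By Bayes' rule, P(Urn I | yellow) = 1/6 / 41/54 = 9/41 ≈ 0.2195.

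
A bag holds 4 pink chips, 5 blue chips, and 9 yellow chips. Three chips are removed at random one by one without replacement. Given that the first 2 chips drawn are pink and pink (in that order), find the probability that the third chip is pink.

After removing 2 pink, the bag has 2 pink out of 16 remaining.
P(third is pink | given) = 2/16 = 1/8 ≈ 0.1250.

1/8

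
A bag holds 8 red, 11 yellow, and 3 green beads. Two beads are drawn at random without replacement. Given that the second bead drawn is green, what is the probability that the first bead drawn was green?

2/21

P(first=green and the second bead drawn is green) = (3/22)·(2/21) = 1/77.
P(the second bead drawn is green) = Σ over first color = 4/77 + 1/14 + 1/77 = 3/22.
By Bayes, P(first=green | the second bead drawn is green) = 1/77 / 3/22 = 2/21 ≈ 0.0952.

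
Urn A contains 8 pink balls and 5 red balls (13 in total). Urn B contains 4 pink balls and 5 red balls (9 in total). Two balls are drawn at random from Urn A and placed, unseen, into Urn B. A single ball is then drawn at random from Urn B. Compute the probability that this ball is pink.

Condition on how many of the transferred balls are pink (from Urn A: 8 pink of 13; then Urn B has 11 total).
  0 pink: C(8,0)C(5,2)/C(13,2) = 5/39; then P = 4/11
  1 pink: C(8,1)C(5,1)/C(13,2) = 20/39; then P = 5/11
  2 pink: C(8,2)C(5,0)/C(13,2) = 14/39; then P = 6/11
P(pink from Urn B) = 68/143 ≈ 0.4755.

68/143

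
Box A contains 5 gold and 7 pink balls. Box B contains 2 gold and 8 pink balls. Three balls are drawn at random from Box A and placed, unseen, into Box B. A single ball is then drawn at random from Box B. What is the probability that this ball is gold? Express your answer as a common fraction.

Condition on how many of the transferred balls are gold (from Box A: 5 gold of 12; then Box B has 13 total).
  0 gold: C(5,0)C(7,3)/C(12,3) = 7/44; then P = 2/13
  1 gold: C(5,1)C(7,2)/C(12,3) = 21/44; then P = 3/13
  2 gold: C(5,2)C(7,1)/C(12,3) = 7/22; then P = 4/13
  3 gold: C(5,3)C(7,0)/C(12,3) = 1/22; then P = 5/13
P(gold from Box B) = 1/4 ≈ 0.2500.

1/4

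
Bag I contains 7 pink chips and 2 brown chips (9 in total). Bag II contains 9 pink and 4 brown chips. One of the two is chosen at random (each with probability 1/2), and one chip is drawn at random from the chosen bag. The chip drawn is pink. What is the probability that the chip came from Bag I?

P(pink | Bag I) = 7/9; P(pink | Bag II) = 9/13.
P(pink) = 1/2·7/9 + 1/2·9/13 = 86/117.
By Bayes' rule, P(Bag I | pink) = 7/18 / 86/117 = 91/172 ≈ 0.5291.

91/172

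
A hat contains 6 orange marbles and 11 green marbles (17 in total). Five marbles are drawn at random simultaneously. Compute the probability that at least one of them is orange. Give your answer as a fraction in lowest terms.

409/442

Use the complement: P(at least one orange) = 1 − P(no orange).
P(none) = C(11,5)/C(17,5) = 462/6188.
So P = 1 − 462/6188 = 409/442 ≈ 0.9253.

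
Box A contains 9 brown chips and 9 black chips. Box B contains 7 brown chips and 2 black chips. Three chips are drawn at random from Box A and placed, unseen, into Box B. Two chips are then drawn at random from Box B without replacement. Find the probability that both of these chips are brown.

Condition on how many of the transferred chips are brown (from Box A: 9 brown of 18; then Box B has 12 total).
  0 brown: C(9,0)C(9,3)/C(18,3) = 7/68; then P = C(7,2)/C(12,2) = 7/22
  1 brown: C(9,1)C(9,2)/C(18,3) = 27/68; then P = C(8,2)/C(12,2) = 14/33
  2 brown: C(9,2)C(9,1)/C(18,3) = 27/68; then P = C(9,2)/C(12,2) = 6/11
  3 brown: C(9,3)C(9,0)/C(18,3) = 7/68; then P = C(10,2)/C(12,2) = 15/22
P(both brown) = 365/748 ≈ 0.4880.

365/748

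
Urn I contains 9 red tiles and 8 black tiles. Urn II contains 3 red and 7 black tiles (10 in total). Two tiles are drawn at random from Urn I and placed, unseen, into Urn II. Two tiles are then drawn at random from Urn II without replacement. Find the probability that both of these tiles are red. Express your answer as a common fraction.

Condition on how many of the transferred tiles are red (from Urn I: 9 red of 17; then Urn II has 12 total).
  0 red: C(9,0)C(8,2)/C(17,2) = 7/34; then P = C(3,2)/C(12,2) = 1/22
  1 red: C(9,1)C(8,1)/C(17,2) = 9/17; then P = C(4,2)/C(12,2) = 1/11
  2 red: C(9,2)C(8,0)/C(17,2) = 9/34; then P = C(5,2)/C(12,2) = 5/33
P(both red) = 73/748 ≈ 0.0976.

73/748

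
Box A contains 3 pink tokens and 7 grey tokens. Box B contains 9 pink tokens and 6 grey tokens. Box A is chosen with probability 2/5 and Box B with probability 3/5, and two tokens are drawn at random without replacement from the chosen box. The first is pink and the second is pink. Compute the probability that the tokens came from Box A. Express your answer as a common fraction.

7/61

P(E | Box A) = 1/15; P(E | Box B) = 12/35.
P(E) = 2/5·1/15 + 3/5·12/35 = 122/525.
By Bayes' rule, P(Box A | E) = 2/75 / 122/525 = 7/61 ≈ 0.1148.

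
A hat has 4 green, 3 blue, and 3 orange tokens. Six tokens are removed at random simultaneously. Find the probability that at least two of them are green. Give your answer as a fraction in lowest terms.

37/42

Sum the hypergeometric tail for j = 2,…,4 green tokens.
Favorable = C(4,2)·C(6,4) + C(4,3)·C(6,3) + C(4,4)·C(6,2) = 185; total = C(10,6) = 210.
P = 185/210 = 37/42 ≈ 0.8810.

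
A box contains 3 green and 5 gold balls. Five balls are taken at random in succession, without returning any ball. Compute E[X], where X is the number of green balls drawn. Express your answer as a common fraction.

By linearity of expectation, E[X] = Σ P(draw i is green); by symmetry each draw (even without replacement) has P(green) = 3/8.
E[X] = 5 · 3/8 = 15/8 ≈ 1.8750.

15/8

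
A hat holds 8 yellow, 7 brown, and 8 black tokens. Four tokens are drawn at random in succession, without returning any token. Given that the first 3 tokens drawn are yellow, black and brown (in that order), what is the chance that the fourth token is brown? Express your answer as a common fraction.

3/10

After removing 1 yellow, 1 brown, 1 black, the hat has 6 brown out of 20 remaining.
P(fourth is brown | given) = 6/20 = 3/10 ≈ 0.3000.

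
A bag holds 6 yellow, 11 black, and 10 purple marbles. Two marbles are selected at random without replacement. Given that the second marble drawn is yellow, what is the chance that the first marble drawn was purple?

5/13

P(first=purple and the second marble drawn is yellow) = (10/27)·(6/26) = 10/117.
P(the second marble drawn is yellow) = Σ over first color = 5/117 + 11/117 + 10/117 = 2/9.
By Bayes, P(first=purple | the second marble drawn is yellow) = 10/117 / 2/9 = 5/13 ≈ 0.3846.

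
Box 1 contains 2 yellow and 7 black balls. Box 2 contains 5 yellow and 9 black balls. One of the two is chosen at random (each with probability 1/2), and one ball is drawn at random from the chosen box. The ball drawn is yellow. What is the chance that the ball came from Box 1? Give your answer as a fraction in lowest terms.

28/73

P(yellow | Box 1) = 2/9; P(yellow | Box 2) = 5/14.
P(yellow) = 1/2·2/9 + 1/2·5/14 = 73/252.
By Bayes' rule, P(Box 1 | yellow) = 1/9 / 73/252 = 28/73 ≈ 0.3836.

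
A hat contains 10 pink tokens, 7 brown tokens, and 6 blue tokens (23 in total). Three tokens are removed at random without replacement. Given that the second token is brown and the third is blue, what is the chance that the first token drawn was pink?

10/21

P(first=pink and the second token is brown and the third is blue) = (10/23)·(7/22)·(6/21) = 10/253.
P(E) = Σ over first color = 10/253 + 6/253 + 5/253 = 21/253.
By Bayes, P(first=pink | E) = 10/253 / 21/253 = 10/21 ≈ 0.4762.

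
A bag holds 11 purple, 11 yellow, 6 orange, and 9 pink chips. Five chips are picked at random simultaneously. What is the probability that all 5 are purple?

2/1887

Unordered draws without replacement: count favorable combinations over C(37,5).
Favorable = C(11,5) · C(11,0) · C(6,0) · C(9,0) = 462; total = C(37,5) = 435897.
P = 462/435897 = 2/1887 ≈ 0.0011.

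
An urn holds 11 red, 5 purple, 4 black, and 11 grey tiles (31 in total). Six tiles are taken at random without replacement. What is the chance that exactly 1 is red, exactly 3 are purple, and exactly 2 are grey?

6050/736281

Unordered draws without replacement: count favorable combinations over C(31,6).
Favorable = C(11,1) · C(5,3) · C(4,0) · C(11,2) = 6050; total = C(31,6) = 736281.
P = 6050/736281 = 6050/736281 ≈ 0.0082.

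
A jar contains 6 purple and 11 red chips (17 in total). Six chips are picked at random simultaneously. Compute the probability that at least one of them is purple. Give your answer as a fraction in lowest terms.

Use the complement: P(at least one purple) = 1 − P(no purple).
P(none) = C(11,6)/C(17,6) = 462/12376.
So P = 1 − 462/12376 = 851/884 ≈ 0.9627.

851/884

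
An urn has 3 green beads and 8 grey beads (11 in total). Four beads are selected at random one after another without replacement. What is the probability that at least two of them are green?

46/165

Sum the hypergeometric tail for j = 2,…,3 green beads.
Favorable = C(3,2)·C(8,2) + C(3,3)·C(8,1) = 92; total = C(11,4) = 330.
P = 92/330 = 46/165 ≈ 0.2788.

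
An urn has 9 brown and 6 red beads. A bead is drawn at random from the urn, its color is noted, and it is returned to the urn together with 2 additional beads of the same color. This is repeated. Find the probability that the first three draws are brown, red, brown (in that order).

198/1615

Track the composition after each reinforcement of +2.
P = (9/15) · (6/17) · (11/19) = 198/1615 ≈ 0.1226.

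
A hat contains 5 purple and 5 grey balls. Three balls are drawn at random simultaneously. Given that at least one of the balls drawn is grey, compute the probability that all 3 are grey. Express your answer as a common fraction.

1/11

P(all 3 grey) = C(5,3)/C(10,3) = 1/12; P(at least one grey) = 1 − C(5,3)/C(10,3) = 11/12.
Since 'all 3 grey' ⊆ 'at least one grey', P(all 3 | at least one) = 1/12 / 11/12 = 1/11 ≈ 0.0909.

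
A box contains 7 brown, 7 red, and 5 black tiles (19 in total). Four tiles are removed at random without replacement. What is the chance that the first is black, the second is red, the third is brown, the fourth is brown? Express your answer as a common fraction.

245/15504

Multiply the conditional probability of each draw in order, without replacement, so each draw removes one from its color and from the total.
P = (5/19) · (7/18) · (7/17) · (6/16) = 245/15504 ≈ 0.0158.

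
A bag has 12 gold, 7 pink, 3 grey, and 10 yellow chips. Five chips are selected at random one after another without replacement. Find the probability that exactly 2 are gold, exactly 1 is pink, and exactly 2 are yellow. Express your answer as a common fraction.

1485/14384

Unordered draws without replacement: count favorable combinations over C(32,5).
Favorable = C(12,2) · C(7,1) · C(3,0) · C(10,2) = 20790; total = C(32,5) = 201376.
P = 20790/201376 = 1485/14384 ≈ 0.1032.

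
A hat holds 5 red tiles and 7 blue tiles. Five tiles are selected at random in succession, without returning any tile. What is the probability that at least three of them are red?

41/132

Sum the hypergeometric tail for j = 3,…,5 red tiles.
Favorable = C(5,3)·C(7,2) + C(5,4)·C(7,1) + C(5,5)·C(7,0) = 246; total = C(12,5) = 792.
P = 246/792 = 41/132 ≈ 0.3106.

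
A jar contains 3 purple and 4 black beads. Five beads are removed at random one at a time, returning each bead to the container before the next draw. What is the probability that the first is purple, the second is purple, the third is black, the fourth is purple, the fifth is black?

Multiply the conditional probability of each draw in order, with replacement (the composition resets each draw).
P = (3/7) · (3/7) · (4/7) · (3/7) · (4/7) = 432/16807 ≈ 0.0257.

432/16807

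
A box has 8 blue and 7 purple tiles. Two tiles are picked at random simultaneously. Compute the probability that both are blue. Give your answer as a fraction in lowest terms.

Unordered draws without replacement: count favorable combinations over C(15,2).
Favorable = C(8,2) · C(7,0) = 28; total = C(15,2) = 105.
P = 28/105 = 4/15 ≈ 0.2667.

4/15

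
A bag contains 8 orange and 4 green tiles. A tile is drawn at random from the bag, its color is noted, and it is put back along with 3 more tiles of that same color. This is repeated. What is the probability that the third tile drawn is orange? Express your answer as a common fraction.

2/3

Sum over the four possibilities for the first two draws (orange/not-orange each), tracking how the orange count and total change by +3 per draw.
P(third is orange) = 2/3 ≈ 0.6667. (In a Pólya urn every draw has the same marginal probability 8/12.)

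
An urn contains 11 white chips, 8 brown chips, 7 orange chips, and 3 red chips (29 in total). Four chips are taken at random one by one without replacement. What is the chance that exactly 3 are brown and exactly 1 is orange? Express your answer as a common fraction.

56/3393

Unordered draws without replacement: count favorable combinations over C(29,4).
Favorable = C(11,0) · C(8,3) · C(7,1) · C(3,0) = 392; total = C(29,4) = 23751.
P = 392/23751 = 56/3393 ≈ 0.0165.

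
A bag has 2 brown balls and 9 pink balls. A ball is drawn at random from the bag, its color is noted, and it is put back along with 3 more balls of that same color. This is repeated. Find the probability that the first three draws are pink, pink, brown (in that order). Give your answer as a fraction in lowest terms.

Track the composition after each reinforcement of +3.
P = (9/11) · (12/14) · (2/17) = 108/1309 ≈ 0.0825.

108/1309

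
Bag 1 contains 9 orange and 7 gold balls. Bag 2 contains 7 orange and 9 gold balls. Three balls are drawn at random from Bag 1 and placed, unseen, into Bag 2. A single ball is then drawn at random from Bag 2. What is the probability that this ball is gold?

165/304

Condition on how many of the transferred balls are gold (from Bag 1: 7 gold of 16; then Bag 2 has 19 total).
  0 gold: C(7,0)C(9,3)/C(16,3) = 3/20; then P = 9/19
  1 gold: C(7,1)C(9,2)/C(16,3) = 9/20; then P = 10/19
  2 gold: C(7,2)C(9,1)/C(16,3) = 27/80; then P = 11/19
  3 gold: C(7,3)C(9,0)/C(16,3) = 1/16; then P = 12/19
P(gold from Bag 2) = 165/304 ≈ 0.5428.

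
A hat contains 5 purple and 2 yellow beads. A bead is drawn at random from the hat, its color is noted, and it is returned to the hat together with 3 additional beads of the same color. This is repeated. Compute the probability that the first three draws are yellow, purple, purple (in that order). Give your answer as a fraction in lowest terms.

Track the composition after each reinforcement of +3.
P = (2/7) · (5/10) · (8/13) = 8/91 ≈ 0.0879.

8/91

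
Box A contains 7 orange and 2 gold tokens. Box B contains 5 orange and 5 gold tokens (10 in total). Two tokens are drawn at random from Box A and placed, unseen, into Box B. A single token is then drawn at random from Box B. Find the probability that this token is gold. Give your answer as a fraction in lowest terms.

Condition on how many of the transferred tokens are gold (from Box A: 2 gold of 9; then Box B has 12 total).
  0 gold: C(2,0)C(7,2)/C(9,2) = 7/12; then P = 5/12
  1 gold: C(2,1)C(7,1)/C(9,2) = 7/18; then P = 6/12
  2 gold: C(2,2)C(7,0)/C(9,2) = 1/36; then P = 7/12
P(gold from Box B) = 49/108 ≈ 0.4537.

49/108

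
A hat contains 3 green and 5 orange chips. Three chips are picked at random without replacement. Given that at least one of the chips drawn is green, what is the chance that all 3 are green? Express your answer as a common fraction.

1/46

P(all 3 green) = C(3,3)/C(8,3) = 1/56; P(at least one green) = 1 − C(5,3)/C(8,3) = 23/28.
Since 'all 3 green' ⊆ 'at least one green', P(all 3 | at least one) = 1/56 / 23/28 = 1/46 ≈ 0.0217.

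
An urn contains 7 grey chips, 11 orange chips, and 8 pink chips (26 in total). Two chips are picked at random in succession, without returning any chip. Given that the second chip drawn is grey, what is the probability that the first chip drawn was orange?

P(first=orange and the second chip drawn is grey) = (11/26)·(7/25) = 77/650.
P(the second chip drawn is grey) = Σ over first color = 21/325 + 77/650 + 28/325 = 7/26.
By Bayes, P(first=orange | the second chip drawn is grey) = 77/650 / 7/26 = 11/25 ≈ 0.4400.

11/25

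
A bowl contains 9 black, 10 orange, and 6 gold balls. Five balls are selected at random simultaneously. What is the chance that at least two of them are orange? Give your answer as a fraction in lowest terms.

Sum the hypergeometric tail for j = 2,…,5 orange balls.
Favorable = C(10,2)·C(15,3) + C(10,3)·C(15,2) + C(10,4)·C(15,1) + C(10,5)·C(15,0) = 36477; total = C(25,5) = 53130.
P = 36477/53130 = 1737/2530 ≈ 0.6866.

1737/2530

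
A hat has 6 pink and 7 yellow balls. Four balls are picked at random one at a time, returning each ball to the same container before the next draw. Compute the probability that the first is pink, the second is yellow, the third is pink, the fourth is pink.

Multiply the conditional probability of each draw in order, with replacement (the composition resets each draw).
P = (6/13) · (7/13) · (6/13) · (6/13) = 1512/28561 ≈ 0.0529.

1512/28561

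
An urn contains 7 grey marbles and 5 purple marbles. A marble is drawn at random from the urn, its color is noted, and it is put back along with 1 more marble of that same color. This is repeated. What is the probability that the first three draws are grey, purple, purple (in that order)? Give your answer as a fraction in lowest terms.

5/52

Track the composition after each reinforcement of +1.
P = (7/12) · (5/13) · (6/14) = 5/52 ≈ 0.0962.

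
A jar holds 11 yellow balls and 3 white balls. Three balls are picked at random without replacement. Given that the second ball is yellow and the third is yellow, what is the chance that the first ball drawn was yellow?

3/4

P(first=yellow and the second ball is yellow and the third is yellow) = (11/14)·(10/13)·(9/12) = 165/364.
P(E) = Σ over first color = 165/364 + 55/364 = 55/91.
By Bayes, P(first=yellow | E) = 165/364 / 55/91 = 3/4 ≈ 0.7500.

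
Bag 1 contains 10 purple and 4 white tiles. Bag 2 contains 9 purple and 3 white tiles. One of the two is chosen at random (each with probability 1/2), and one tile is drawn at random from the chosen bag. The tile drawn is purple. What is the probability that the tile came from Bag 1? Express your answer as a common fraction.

P(purple | Bag 1) = 5/7; P(purple | Bag 2) = 3/4.
P(purple) = 1/2·5/7 + 1/2·3/4 = 41/56.
By Bayes' rule, P(Bag 1 | purple) = 5/14 / 41/56 = 20/41 ≈ 0.4878.

20/41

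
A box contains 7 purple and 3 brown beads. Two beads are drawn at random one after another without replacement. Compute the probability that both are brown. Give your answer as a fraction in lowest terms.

1/15

Unordered draws without replacement: count favorable combinations over C(10,2).
Favorable = C(7,0) · C(3,2) = 3; total = C(10,2) = 45.
P = 3/45 = 1/15 ≈ 0.0667.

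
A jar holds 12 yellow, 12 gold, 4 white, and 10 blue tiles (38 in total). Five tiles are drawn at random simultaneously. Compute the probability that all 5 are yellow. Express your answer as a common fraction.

Unordered draws without replacement: count favorable combinations over C(38,5).
Favorable = C(12,5) · C(12,0) · C(4,0) · C(10,0) = 792; total = C(38,5) = 501942.
P = 792/501942 = 132/83657 ≈ 0.0016.

132/83657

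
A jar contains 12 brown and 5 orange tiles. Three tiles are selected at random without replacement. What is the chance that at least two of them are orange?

13/68

Sum the hypergeometric tail for j = 2,…,3 orange tiles.
Favorable = C(5,2)·C(12,1) + C(5,3)·C(12,0) = 130; total = C(17,3) = 680.
P = 130/680 = 13/68 ≈ 0.1912.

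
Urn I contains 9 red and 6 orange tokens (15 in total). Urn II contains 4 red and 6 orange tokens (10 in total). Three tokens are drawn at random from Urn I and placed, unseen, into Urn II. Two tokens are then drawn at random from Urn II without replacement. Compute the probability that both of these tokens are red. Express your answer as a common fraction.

Condition on how many of the transferred tokens are red (from Urn I: 9 red of 15; then Urn II has 13 total).
  0 red: C(9,0)C(6,3)/C(15,3) = 4/91; then P = C(4,2)/C(13,2) = 1/13
  1 red: C(9,1)C(6,2)/C(15,3) = 27/91; then P = C(5,2)/C(13,2) = 5/39
  2 red: C(9,2)C(6,1)/C(15,3) = 216/455; then P = C(6,2)/C(13,2) = 5/26
  3 red: C(9,3)C(6,0)/C(15,3) = 12/65; then P = C(7,2)/C(13,2) = 7/26
P(both red) = 83/455 ≈ 0.1824.

83/455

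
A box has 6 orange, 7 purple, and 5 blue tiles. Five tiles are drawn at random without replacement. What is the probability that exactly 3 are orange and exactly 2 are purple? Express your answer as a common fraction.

Unordered draws without replacement: count favorable combinations over C(18,5).
Favorable = C(6,3) · C(7,2) · C(5,0) = 420; total = C(18,5) = 8568.
P = 420/8568 = 5/102 ≈ 0.0490.

5/102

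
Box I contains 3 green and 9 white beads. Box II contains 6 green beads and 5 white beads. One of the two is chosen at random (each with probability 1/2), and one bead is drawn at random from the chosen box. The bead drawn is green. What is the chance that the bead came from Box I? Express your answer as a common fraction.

P(green | Box I) = 1/4; P(green | Box II) = 6/11.
P(green) = 1/2·1/4 + 1/2·6/11 = 35/88.
By Bayes' rule, P(Box I | green) = 1/8 / 35/88 = 11/35 ≈ 0.3143.

11/35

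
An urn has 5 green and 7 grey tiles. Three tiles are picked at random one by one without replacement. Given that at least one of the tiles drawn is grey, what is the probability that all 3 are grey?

1/6

P(all 3 grey) = C(7,3)/C(12,3) = 7/44; P(at least one grey) = 1 − C(5,3)/C(12,3) = 21/22.
Since 'all 3 grey' ⊆ 'at least one grey', P(all 3 | at least one) = 7/44 / 21/22 = 1/6 ≈ 0.1667.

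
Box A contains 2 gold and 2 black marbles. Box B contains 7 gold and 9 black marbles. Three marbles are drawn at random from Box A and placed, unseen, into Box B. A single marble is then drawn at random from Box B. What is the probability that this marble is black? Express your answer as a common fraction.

21/38

Condition on how many of the transferred marbles are black (from Box A: 2 black of 4; then Box B has 19 total).
  1 black: C(2,1)C(2,2)/C(4,3) = 1/2; then P = 10/19
  2 black: C(2,2)C(2,1)/C(4,3) = 1/2; then P = 11/19
P(black from Box B) = 21/38 ≈ 0.5526.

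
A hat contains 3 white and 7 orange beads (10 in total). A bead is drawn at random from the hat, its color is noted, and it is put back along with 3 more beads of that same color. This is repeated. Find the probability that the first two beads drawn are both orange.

7/13

After a orange draw the hat holds 10 orange out of 13.
P = (7/10)·(10/13) = 7/13 ≈ 0.5385.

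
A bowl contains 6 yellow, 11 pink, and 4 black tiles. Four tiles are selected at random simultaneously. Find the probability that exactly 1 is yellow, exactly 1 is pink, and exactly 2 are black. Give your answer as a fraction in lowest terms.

44/665

Unordered draws without replacement: count favorable combinations over C(21,4).
Favorable = C(6,1) · C(11,1) · C(4,2) = 396; total = C(21,4) = 5985.
P = 396/5985 = 44/665 ≈ 0.0662.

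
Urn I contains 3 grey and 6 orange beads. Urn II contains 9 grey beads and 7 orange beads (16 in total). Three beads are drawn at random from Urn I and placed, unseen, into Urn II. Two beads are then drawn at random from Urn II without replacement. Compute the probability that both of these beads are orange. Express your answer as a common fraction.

Condition on how many of the transferred beads are orange (from Urn I: 6 orange of 9; then Urn II has 19 total).
  0 orange: C(6,0)C(3,3)/C(9,3) = 1/84; then P = C(7,2)/C(19,2) = 7/57
  1 orange: C(6,1)C(3,2)/C(9,3) = 3/14; then P = C(8,2)/C(19,2) = 28/171
  2 orange: C(6,2)C(3,1)/C(9,3) = 15/28; then P = C(9,2)/C(19,2) = 4/19
  3 orange: C(6,3)C(3,0)/C(9,3) = 5/21; then P = C(10,2)/C(19,2) = 5/19
P(both orange) = 145/684 ≈ 0.2120.

145/684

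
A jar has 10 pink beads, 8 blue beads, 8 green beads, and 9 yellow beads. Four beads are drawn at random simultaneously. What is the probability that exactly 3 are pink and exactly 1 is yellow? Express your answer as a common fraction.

27/1309

Unordered draws without replacement: count favorable combinations over C(35,4).
Favorable = C(10,3) · C(8,0) · C(8,0) · C(9,1) = 1080; total = C(35,4) = 52360.
P = 1080/52360 = 27/1309 ≈ 0.0206.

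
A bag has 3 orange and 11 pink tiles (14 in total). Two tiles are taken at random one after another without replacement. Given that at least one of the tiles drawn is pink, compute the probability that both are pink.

5/8

P(both pink) = C(11,2)/C(14,2) = 55/91; P(at least one pink) = 1 − C(3,2)/C(14,2) = 88/91.
Since 'both pink' ⊆ 'at least one pink', P(both | at least one) = 55/91 / 88/91 = 5/8 ≈ 0.6250.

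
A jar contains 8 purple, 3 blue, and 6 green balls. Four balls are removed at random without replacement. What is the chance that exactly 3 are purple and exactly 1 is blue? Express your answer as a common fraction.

6/85

Unordered draws without replacement: count favorable combinations over C(17,4).
Favorable = C(8,3) · C(3,1) · C(6,0) = 168; total = C(17,4) = 2380.
P = 168/2380 = 6/85 ≈ 0.0706.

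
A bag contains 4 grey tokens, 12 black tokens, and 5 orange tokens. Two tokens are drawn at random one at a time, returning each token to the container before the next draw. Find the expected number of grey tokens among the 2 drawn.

By linearity of expectation, E[X] = Σ P(draw i is grey); each independent draw has P(grey) = 4/21.
E[X] = 2 · 4/21 = 8/21 ≈ 0.3810.

8/21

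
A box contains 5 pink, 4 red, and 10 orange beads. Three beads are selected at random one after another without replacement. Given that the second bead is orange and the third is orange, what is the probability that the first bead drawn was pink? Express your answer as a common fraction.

P(first=pink and the second bead is orange and the third is orange) = (5/19)·(10/18)·(9/17) = 25/323.
P(E) = Σ over first color = 25/323 + 20/323 + 40/323 = 5/19.
By Bayes, P(first=pink | E) = 25/323 / 5/19 = 5/17 ≈ 0.2941.

5/17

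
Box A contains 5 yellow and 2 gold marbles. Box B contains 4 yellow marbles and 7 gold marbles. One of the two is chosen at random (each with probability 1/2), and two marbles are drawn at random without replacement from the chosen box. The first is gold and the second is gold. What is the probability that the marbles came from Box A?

55/496

P(E | Box A) = 1/21; P(E | Box B) = 21/55.
P(E) = 1/2·1/21 + 1/2·21/55 = 248/1155.
By Bayes' rule, P(Box A | E) = 1/42 / 248/1155 = 55/496 ≈ 0.1109.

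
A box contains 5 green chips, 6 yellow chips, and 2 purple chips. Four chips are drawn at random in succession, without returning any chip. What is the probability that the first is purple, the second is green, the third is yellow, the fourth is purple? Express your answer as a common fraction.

Multiply the conditional probability of each draw in order, without replacement, so each draw removes one from its color and from the total.
P = (2/13) · (5/12) · (6/11) · (1/10) = 1/286 ≈ 0.0035.

1/286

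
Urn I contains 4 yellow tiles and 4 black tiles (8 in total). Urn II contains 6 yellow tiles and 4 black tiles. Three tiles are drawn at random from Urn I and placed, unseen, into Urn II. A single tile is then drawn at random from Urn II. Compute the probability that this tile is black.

Condition on how many of the transferred tiles are black (from Urn I: 4 black of 8; then Urn II has 13 total).
  0 black: C(4,0)C(4,3)/C(8,3) = 1/14; then P = 4/13
  1 black: C(4,1)C(4,2)/C(8,3) = 3/7; then P = 5/13
  2 black: C(4,2)C(4,1)/C(8,3) = 3/7; then P = 6/13
  3 black: C(4,3)C(4,0)/C(8,3) = 1/14; then P = 7/13
P(black from Urn II) = 11/26 ≈ 0.4231.

11/26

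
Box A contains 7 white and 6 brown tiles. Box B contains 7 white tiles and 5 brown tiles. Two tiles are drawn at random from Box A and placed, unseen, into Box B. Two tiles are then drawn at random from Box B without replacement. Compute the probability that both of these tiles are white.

107/338

Condition on how many of the transferred tiles are white (from Box A: 7 white of 13; then Box B has 14 total).
  0 white: C(7,0)C(6,2)/C(13,2) = 5/26; then P = C(7,2)/C(14,2) = 3/13
  1 white: C(7,1)C(6,1)/C(13,2) = 7/13; then P = C(8,2)/C(14,2) = 4/13
  2 white: C(7,2)C(6,0)/C(13,2) = 7/26; then P = C(9,2)/C(14,2) = 36/91
P(both white) = 107/338 ≈ 0.3166.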